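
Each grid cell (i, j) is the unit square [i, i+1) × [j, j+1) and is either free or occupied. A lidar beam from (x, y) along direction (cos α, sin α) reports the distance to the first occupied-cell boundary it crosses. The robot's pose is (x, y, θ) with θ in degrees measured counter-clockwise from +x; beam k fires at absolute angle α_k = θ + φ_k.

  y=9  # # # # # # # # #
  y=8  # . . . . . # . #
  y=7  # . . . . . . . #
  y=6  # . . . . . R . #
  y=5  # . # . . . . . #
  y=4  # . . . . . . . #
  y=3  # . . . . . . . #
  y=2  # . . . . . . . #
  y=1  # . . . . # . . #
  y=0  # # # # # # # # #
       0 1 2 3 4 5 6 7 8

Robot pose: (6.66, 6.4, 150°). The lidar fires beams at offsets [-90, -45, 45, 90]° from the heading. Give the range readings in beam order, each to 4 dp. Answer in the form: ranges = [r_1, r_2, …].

ranges = [2.6800, 1.6564, 3.7891, 6.2354]

beam 1: φ=-90°, α=60°
  direction (0.5000, 0.8660); cell (6,6); t to first gridline: x 0.6800, y 0.6928 (then +2.0000 / +1.1547)
    (7,6) via x @ 0.6800
    (7,7) via y @ 0.6928
    (7,8) via y @ 1.8475
    (8,8) via x @ 2.6800  # hit
  → r_1 = 2.6800
beam 2: φ=-45°, α=105°
  direction (-0.2588, 0.9659); cell (6,6); t to first gridline: x 2.5500, y 0.6212 (then +3.8637 / +1.0353)
    (6,7) via y @ 0.6212
    (6,8) via y @ 1.6564  # hit
  → r_2 = 1.6564
beam 3: φ=45°, α=195°
  direction (-0.9659, -0.2588); cell (6,6); t to first gridline: x 0.6833, y 1.5455 (then +1.0353 / +3.8637)
    (5,6) via x @ 0.6833
    (5,5) via y @ 1.5455
    (4,5) via x @ 1.7186
    (3,5) via x @ 2.7538
    (2,5) via x @ 3.7891  # hit
  → r_3 = 3.7891
beam 4: φ=90°, α=240°
  direction (-0.5000, -0.8660); cell (6,6); t to first gridline: x 1.3200, y 0.4619 (then +2.0000 / +1.1547)
    (6,5) via y @ 0.4619
    (5,5) via x @ 1.3200
    (5,4) via y @ 1.6166
    (5,3) via y @ 2.7713
    (4,3) via x @ 3.3200
    (4,2) via y @ 3.9260
    (4,1) via y @ 5.0807
    (3,1) via x @ 5.3200
    (3,0) via y @ 6.2354  # hit
  → r_4 = 6.2354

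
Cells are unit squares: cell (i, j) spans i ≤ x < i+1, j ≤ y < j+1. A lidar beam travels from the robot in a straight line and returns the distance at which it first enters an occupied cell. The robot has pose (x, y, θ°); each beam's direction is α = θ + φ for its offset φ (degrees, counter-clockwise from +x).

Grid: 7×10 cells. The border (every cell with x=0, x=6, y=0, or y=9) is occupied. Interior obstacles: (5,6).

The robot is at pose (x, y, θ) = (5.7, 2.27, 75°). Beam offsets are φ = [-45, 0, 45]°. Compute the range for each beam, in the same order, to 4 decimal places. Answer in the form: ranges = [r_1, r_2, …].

ranges = [0.3464, 1.1591, 7.7711]

beam 1: φ=-45°, α=30°
  direction (0.8660, 0.5000); cell (5,2); t to first gridline: x 0.3464, y 1.4600 (then +1.1547 / +2.0000)
    (6,2) via x @ 0.3464  # hit
  → r_1 = 0.3464
beam 2: φ=0°, α=75°
  direction (0.2588, 0.9659); cell (5,2); t to first gridline: x 1.1591, y 0.7558 (then +3.8637 / +1.0353)
    (5,3) via y @ 0.7558
    (6,3) via x @ 1.1591  # hit
  → r_2 = 1.1591
beam 3: φ=45°, α=120°
  direction (-0.5000, 0.8660); cell (5,2); t to first gridline: x 1.4000, y 0.8429 (then +2.0000 / +1.1547)
    (5,3) via y @ 0.8429
    (4,3) via x @ 1.4000
    (4,4) via y @ 1.9976
    (4,5) via y @ 3.1523
    (3,5) via x @ 3.4000
    (3,6) via y @ 4.3070
    (2,6) via x @ 5.4000
    (2,7) via y @ 5.4617
    (2,8) via y @ 6.6164
    (1,8) via x @ 7.4000
    (1,9) via y @ 7.7711  # hit
  → r_3 = 7.7711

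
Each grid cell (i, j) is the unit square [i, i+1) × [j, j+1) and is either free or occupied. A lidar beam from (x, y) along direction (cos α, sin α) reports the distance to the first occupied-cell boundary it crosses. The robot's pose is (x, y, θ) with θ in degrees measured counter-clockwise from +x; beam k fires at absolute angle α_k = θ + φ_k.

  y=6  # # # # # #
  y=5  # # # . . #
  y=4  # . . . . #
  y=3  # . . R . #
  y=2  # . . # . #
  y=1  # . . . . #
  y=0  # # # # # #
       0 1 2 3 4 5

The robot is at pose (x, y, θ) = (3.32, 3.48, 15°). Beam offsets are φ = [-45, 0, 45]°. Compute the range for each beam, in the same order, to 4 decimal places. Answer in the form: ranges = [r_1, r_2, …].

ranges = [1.9399, 1.7393, 2.9098]

beam 1: φ=-45°, α=330°
  cosα=0.8660 sinα=-0.5000 | (3,3) | tMaxX 0.7852 tMaxY 0.9600 | tΔX 1.1547 tΔY 2.0000
    t=0.7852 [x] (4,3)
    t=0.9600 [y] (4,2)
    t=1.9399 [x] (5,2) — stop
  → r_1 = 1.9399
beam 2: φ=0°, α=15°
  cosα=0.9659 sinα=0.2588 | (3,3) | tMaxX 0.7040 tMaxY 2.0091 | tΔX 1.0353 tΔY 3.8637
    t=0.7040 [x] (4,3)
    t=1.7393 [x] (5,3) — stop
  → r_2 = 1.7393
beam 3: φ=45°, α=60°
  cosα=0.5000 sinα=0.8660 | (3,3) | tMaxX 1.3600 tMaxY 0.6004 | tΔX 2.0000 tΔY 1.1547
    t=0.6004 [y] (3,4)
    t=1.3600 [x] (4,4)
    t=1.7551 [y] (4,5)
    t=2.9098 [y] (4,6) — stop
  → r_3 = 2.9098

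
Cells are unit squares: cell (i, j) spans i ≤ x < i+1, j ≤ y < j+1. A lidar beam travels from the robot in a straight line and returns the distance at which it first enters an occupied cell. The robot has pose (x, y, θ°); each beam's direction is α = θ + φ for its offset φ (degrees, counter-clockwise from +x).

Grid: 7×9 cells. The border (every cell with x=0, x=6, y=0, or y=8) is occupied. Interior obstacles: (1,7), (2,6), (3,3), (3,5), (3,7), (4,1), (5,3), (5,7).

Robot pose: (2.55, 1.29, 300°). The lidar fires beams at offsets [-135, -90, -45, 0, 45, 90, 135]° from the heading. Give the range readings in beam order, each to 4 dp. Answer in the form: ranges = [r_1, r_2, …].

beam 1: φ=-135°, α=165°
  direction (-0.9659, 0.2588); cell (2,1); t to first gridline: x 0.5694, y 2.7432 (then +1.0353 / +3.8637)
    (1,1) via x @ 0.5694
    (0,1) via x @ 1.6047  # hit
  → r_1 = 1.6047
beam 2: φ=-90°, α=210°
  direction (-0.8660, -0.5000); cell (2,1); t to first gridline: x 0.6351, y 0.5800 (then +1.1547 / +2.0000)
    (2,0) via y @ 0.5800  # hit
  → r_2 = 0.5800
beam 3: φ=-45°, α=255°
  direction (-0.2588, -0.9659); cell (2,1); t to first gridline: x 2.1250, y 0.3002 (then +3.8637 / +1.0353)
    (2,0) via y @ 0.3002  # hit
  → r_3 = 0.3002
beam 4: φ=0°, α=300°
  direction (0.5000, -0.8660); cell (2,1); t to first gridline: x 0.9000, y 0.3349 (then +2.0000 / +1.1547)
    (2,0) via y @ 0.3349  # hit
  → r_4 = 0.3349
beam 5: φ=45°, α=345°
  direction (0.9659, -0.2588); cell (2,1); t to first gridline: x 0.4659, y 1.1205 (then +1.0353 / +3.8637)
    (3,1) via x @ 0.4659
    (3,0) via y @ 1.1205  # hit
  → r_5 = 1.1205
beam 6: φ=90°, α=30°
  direction (0.8660, 0.5000); cell (2,1); t to first gridline: x 0.5196, y 1.4200 (then +1.1547 / +2.0000)
    (3,1) via x @ 0.5196
    (3,2) via y @ 1.4200
    (4,2) via x @ 1.6743
    (5,2) via x @ 2.8290
    (5,3) via y @ 3.4200  # hit
  → r_6 = 3.4200
beam 7: φ=135°, α=75°
  direction (0.2588, 0.9659); cell (2,1); t to first gridline: x 1.7387, y 0.7350 (then +3.8637 / +1.0353)
    (2,2) via y @ 0.7350
    (3,2) via x @ 1.7387
    (3,3) via y @ 1.7703  # hit
  → r_7 = 1.7703

ranges = [1.6047, 0.5800, 0.3002, 0.3349, 1.1205, 3.4200, 1.7703]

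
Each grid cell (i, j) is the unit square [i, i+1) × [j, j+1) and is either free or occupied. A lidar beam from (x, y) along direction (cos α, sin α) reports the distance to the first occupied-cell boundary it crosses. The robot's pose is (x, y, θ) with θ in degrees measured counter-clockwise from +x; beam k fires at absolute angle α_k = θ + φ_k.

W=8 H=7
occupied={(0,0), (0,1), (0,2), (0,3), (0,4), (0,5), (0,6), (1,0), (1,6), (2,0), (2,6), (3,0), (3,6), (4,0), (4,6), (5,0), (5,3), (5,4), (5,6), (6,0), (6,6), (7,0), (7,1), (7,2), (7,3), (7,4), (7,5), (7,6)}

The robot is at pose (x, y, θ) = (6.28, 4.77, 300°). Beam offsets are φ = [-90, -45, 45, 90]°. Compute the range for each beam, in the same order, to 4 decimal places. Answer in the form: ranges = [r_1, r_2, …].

beam 1: φ=-90°, α=210°
  d=(-0.8660,-0.5000)  start (6,4)  tX=0.3233 tY=1.5400  stride 1/|dx|=1.1547 1/|dy|=2.0000
    cross x-line → (5,4), t=0.3233 (wall)
  → r_1 = 0.3233
beam 2: φ=-45°, α=255°
  d=(-0.2588,-0.9659)  start (6,4)  tX=1.0818 tY=0.7972  stride 1/|dx|=3.8637 1/|dy|=1.0353
    cross y-line → (6,3), t=0.7972
    cross x-line → (5,3), t=1.0818 (wall)
  → r_2 = 1.0818
beam 3: φ=45°, α=345°
  d=(0.9659,-0.2588)  start (6,4)  tX=0.7454 tY=2.9751  stride 1/|dx|=1.0353 1/|dy|=3.8637
    cross x-line → (7,4), t=0.7454 (wall)
  → r_3 = 0.7454
beam 4: φ=90°, α=30°
  d=(0.8660,0.5000)  start (6,4)  tX=0.8314 tY=0.4600  stride 1/|dx|=1.1547 1/|dy|=2.0000
    cross y-line → (6,5), t=0.4600
    cross x-line → (7,5), t=0.8314 (wall)
  → r_4 = 0.8314

ranges = [0.3233, 1.0818, 0.7454, 0.8314]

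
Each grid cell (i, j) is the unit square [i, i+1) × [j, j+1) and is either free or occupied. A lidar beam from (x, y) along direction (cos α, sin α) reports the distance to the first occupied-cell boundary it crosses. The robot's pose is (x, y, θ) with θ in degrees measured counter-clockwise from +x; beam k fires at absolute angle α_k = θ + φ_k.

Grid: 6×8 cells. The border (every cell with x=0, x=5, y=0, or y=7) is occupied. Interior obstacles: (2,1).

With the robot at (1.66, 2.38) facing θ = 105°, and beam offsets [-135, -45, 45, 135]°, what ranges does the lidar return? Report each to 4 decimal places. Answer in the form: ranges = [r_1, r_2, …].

beam 1: φ=-135°, α=330°
  dir = (cos 330°, sin 330°) = (0.8660, -0.5000); from cell (1,2)
  next x-line at t=0.3926, next y-line at t=0.7600; Δt_x=1.1547, Δt_y=2.0000
    x: enter (2,2) at t=0.3926
    y: enter (2,1) at t=0.7600 ← occupied
  → r_1 = 0.7600
beam 2: φ=-45°, α=60°
  dir = (cos 60°, sin 60°) = (0.5000, 0.8660); from cell (1,2)
  next x-line at t=0.6800, next y-line at t=0.7159; Δt_x=2.0000, Δt_y=1.1547
    x: enter (2,2) at t=0.6800
    y: enter (2,3) at t=0.7159
    y: enter (2,4) at t=1.8706
    x: enter (3,4) at t=2.6800
    y: enter (3,5) at t=3.0253
    y: enter (3,6) at t=4.1800
    x: enter (4,6) at t=4.6800
    y: enter (4,7) at t=5.3347 ← occupied
  → r_2 = 5.3347
beam 3: φ=45°, α=150°
  dir = (cos 150°, sin 150°) = (-0.8660, 0.5000); from cell (1,2)
  next x-line at t=0.7621, next y-line at t=1.2400; Δt_x=1.1547, Δt_y=2.0000
    x: enter (0,2) at t=0.7621 ← occupied
  → r_3 = 0.7621
beam 4: φ=135°, α=240°
  dir = (cos 240°, sin 240°) = (-0.5000, -0.8660); from cell (1,2)
  next x-line at t=1.3200, next y-line at t=0.4388; Δt_x=2.0000, Δt_y=1.1547
    y: enter (1,1) at t=0.4388
    x: enter (0,1) at t=1.3200 ← occupied
  → r_4 = 1.3200

ranges = [0.7600, 5.3347, 0.7621, 1.3200]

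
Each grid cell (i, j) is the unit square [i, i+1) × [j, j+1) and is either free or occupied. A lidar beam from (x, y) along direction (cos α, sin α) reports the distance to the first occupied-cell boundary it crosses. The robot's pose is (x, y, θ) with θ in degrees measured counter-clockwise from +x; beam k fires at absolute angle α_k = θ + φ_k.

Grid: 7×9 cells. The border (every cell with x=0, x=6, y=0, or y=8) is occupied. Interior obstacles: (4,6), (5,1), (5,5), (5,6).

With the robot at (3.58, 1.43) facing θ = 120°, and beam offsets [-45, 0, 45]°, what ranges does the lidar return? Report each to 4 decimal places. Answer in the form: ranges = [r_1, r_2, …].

ranges = [4.7312, 5.1600, 2.6710]

beam 1: φ=-45°, α=75°
  d=(0.2588,0.9659)  start (3,1)  tX=1.6228 tY=0.5901  stride 1/|dx|=3.8637 1/|dy|=1.0353
    cross y-line → (3,2), t=0.5901
    cross x-line → (4,2), t=1.6228
    cross y-line → (4,3), t=1.6254
    cross y-line → (4,4), t=2.6607
    cross y-line → (4,5), t=3.6959
    cross y-line → (4,6), t=4.7312 (wall)
  → r_1 = 4.7312
beam 2: φ=0°, α=120°
  d=(-0.5000,0.8660)  start (3,1)  tX=1.1600 tY=0.6582  stride 1/|dx|=2.0000 1/|dy|=1.1547
    cross y-line → (3,2), t=0.6582
    cross x-line → (2,2), t=1.1600
    cross y-line → (2,3), t=1.8129
    cross y-line → (2,4), t=2.9676
    cross x-line → (1,4), t=3.1600
    cross y-line → (1,5), t=4.1223
    cross x-line → (0,5), t=5.1600 (wall)
  → r_2 = 5.1600
beam 3: φ=45°, α=165°
  d=(-0.9659,0.2588)  start (3,1)  tX=0.6005 tY=2.2023  stride 1/|dx|=1.0353 1/|dy|=3.8637
    cross x-line → (2,1), t=0.6005
    cross x-line → (1,1), t=1.6357
    cross y-line → (1,2), t=2.2023
    cross x-line → (0,2), t=2.6710 (wall)
  → r_3 = 2.6710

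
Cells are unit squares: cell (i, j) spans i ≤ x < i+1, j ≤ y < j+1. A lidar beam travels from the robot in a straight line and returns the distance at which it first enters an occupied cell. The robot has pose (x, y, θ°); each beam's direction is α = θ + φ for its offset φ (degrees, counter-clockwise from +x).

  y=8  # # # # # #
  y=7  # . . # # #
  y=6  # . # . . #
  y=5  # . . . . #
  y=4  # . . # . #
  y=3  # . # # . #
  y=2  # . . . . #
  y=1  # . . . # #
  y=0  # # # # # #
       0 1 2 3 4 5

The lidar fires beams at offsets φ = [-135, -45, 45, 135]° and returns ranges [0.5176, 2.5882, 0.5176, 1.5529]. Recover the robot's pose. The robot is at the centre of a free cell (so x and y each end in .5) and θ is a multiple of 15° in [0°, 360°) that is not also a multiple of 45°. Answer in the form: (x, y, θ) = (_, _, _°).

The pose lattice has 21·16 = 336 candidates. Test each by forward raycasting.
  (1.5, 2.5, 75°): beam 1 = 1.7321 ≠ 0.5176 ✗
  (3.5, 5.5, 60°): beam 2 = 1.5529 ≠ 2.5882 ✗
  (4.5, 3.5, 255°): beam 1 = 1.0000 ≠ 0.5176 ✗
  (2.5, 4.5, 105°): beam 1 = 0.5774 ≠ 0.5176 ✗
  …
  (1.5, 6.5, 330°): r_1=0.5176, r_2=2.5882, r_3=0.5176, r_4=1.5529 — all match ✓
Only this pose fits every beam.

(x, y, θ) = (1.5, 6.5, 330°)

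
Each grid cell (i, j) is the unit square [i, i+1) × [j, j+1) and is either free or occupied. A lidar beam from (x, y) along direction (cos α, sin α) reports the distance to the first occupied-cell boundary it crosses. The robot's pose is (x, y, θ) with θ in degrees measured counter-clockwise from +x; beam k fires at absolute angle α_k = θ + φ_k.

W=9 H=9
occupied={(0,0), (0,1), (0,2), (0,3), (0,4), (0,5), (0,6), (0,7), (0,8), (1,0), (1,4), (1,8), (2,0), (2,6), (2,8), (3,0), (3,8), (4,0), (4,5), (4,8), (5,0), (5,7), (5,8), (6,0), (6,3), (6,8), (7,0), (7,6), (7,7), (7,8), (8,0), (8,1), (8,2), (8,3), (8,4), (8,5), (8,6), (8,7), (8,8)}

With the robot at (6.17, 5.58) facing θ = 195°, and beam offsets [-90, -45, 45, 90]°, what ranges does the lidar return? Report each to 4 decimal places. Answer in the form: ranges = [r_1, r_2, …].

ranges = [1.4701, 4.8400, 5.2885, 1.6357]

beam 1: φ=-90°, α=105°
  dir = (cos 105°, sin 105°) = (-0.2588, 0.9659); from cell (6,5)
  next x-line at t=0.6568, next y-line at t=0.4348; Δt_x=3.8637, Δt_y=1.0353
    y: enter (6,6) at t=0.4348
    x: enter (5,6) at t=0.6568
    y: enter (5,7) at t=1.4701 ← occupied
  → r_1 = 1.4701
beam 2: φ=-45°, α=150°
  dir = (cos 150°, sin 150°) = (-0.8660, 0.5000); from cell (6,5)
  next x-line at t=0.1963, next y-line at t=0.8400; Δt_x=1.1547, Δt_y=2.0000
    x: enter (5,5) at t=0.1963
    y: enter (5,6) at t=0.8400
    x: enter (4,6) at t=1.3510
    x: enter (3,6) at t=2.5057
    y: enter (3,7) at t=2.8400
    x: enter (2,7) at t=3.6604
    x: enter (1,7) at t=4.8151
    y: enter (1,8) at t=4.8400 ← occupied
  → r_2 = 4.8400
beam 3: φ=45°, α=240°
  dir = (cos 240°, sin 240°) = (-0.5000, -0.8660); from cell (6,5)
  next x-line at t=0.3400, next y-line at t=0.6697; Δt_x=2.0000, Δt_y=1.1547
    x: enter (5,5) at t=0.3400
    y: enter (5,4) at t=0.6697
    y: enter (5,3) at t=1.8244
    x: enter (4,3) at t=2.3400
    y: enter (4,2) at t=2.9791
    y: enter (4,1) at t=4.1338
    x: enter (3,1) at t=4.3400
    y: enter (3,0) at t=5.2885 ← occupied
  → r_3 = 5.2885
beam 4: φ=90°, α=285°
  dir = (cos 285°, sin 285°) = (0.2588, -0.9659); from cell (6,5)
  next x-line at t=3.2069, next y-line at t=0.6005; Δt_x=3.8637, Δt_y=1.0353
    y: enter (6,4) at t=0.6005
    y: enter (6,3) at t=1.6357 ← occupied
  → r_4 = 1.6357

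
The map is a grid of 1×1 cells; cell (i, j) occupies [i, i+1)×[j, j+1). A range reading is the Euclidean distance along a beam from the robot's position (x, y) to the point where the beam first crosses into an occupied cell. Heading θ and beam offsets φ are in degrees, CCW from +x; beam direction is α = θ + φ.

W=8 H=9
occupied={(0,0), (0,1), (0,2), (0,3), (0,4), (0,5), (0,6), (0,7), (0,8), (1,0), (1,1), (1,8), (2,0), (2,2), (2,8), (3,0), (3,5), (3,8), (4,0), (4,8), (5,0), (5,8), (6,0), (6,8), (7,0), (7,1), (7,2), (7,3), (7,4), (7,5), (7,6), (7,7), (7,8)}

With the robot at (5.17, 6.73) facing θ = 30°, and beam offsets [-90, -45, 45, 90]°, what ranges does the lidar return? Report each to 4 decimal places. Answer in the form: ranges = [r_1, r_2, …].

ranges = [3.6600, 1.8946, 1.3148, 1.4665]

beam 1: φ=-90°, α=300°
  d=(0.5000,-0.8660)  start (5,6)  tX=1.6600 tY=0.8429  stride 1/|dx|=2.0000 1/|dy|=1.1547
    cross y-line → (5,5), t=0.8429
    cross x-line → (6,5), t=1.6600
    cross y-line → (6,4), t=1.9976
    cross y-line → (6,3), t=3.1523
    cross x-line → (7,3), t=3.6600 (wall)
  → r_1 = 3.6600
beam 2: φ=-45°, α=345°
  d=(0.9659,-0.2588)  start (5,6)  tX=0.8593 tY=2.8205  stride 1/|dx|=1.0353 1/|dy|=3.8637
    cross x-line → (6,6), t=0.8593
    cross x-line → (7,6), t=1.8946 (wall)
  → r_2 = 1.8946
beam 3: φ=45°, α=75°
  d=(0.2588,0.9659)  start (5,6)  tX=3.2069 tY=0.2795  stride 1/|dx|=3.8637 1/|dy|=1.0353
    cross y-line → (5,7), t=0.2795
    cross y-line → (5,8), t=1.3148 (wall)
  → r_3 = 1.3148
beam 4: φ=90°, α=120°
  d=(-0.5000,0.8660)  start (5,6)  tX=0.3400 tY=0.3118  stride 1/|dx|=2.0000 1/|dy|=1.1547
    cross y-line → (5,7), t=0.3118
    cross x-line → (4,7), t=0.3400
    cross y-line → (4,8), t=1.4665 (wall)
  → r_4 = 1.4665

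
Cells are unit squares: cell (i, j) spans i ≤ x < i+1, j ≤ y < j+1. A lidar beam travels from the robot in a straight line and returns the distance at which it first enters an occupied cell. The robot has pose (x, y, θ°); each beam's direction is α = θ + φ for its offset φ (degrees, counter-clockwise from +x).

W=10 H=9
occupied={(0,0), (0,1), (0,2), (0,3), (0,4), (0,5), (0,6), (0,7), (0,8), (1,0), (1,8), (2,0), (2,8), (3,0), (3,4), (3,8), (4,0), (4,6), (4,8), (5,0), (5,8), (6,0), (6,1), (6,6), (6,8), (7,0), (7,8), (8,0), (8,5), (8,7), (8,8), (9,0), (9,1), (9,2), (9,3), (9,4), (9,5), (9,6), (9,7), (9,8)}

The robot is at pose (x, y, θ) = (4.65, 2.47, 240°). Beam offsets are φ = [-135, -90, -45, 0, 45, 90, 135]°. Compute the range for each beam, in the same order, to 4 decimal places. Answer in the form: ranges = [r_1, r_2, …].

beam 1: φ=-135°, α=105°
  cosα=-0.2588 sinα=0.9659 | (4,2) | tMaxX 2.5114 tMaxY 0.5487 | tΔX 3.8637 tΔY 1.0353
    t=0.5487 [y] (4,3)
    t=1.5840 [y] (4,4)
    t=2.5114 [x] (3,4) — stop
  → r_1 = 2.5114
beam 2: φ=-90°, α=150°
  cosα=-0.8660 sinα=0.5000 | (4,2) | tMaxX 0.7506 tMaxY 1.0600 | tΔX 1.1547 tΔY 2.0000
    t=0.7506 [x] (3,2)
    t=1.0600 [y] (3,3)
    t=1.9053 [x] (2,3)
    t=3.0600 [x] (1,3)
    t=3.0600 [y] (1,4)
    t=4.2147 [x] (0,4) — stop
  → r_2 = 4.2147
beam 3: φ=-45°, α=195°
  cosα=-0.9659 sinα=-0.2588 | (4,2) | tMaxX 0.6729 tMaxY 1.8159 | tΔX 1.0353 tΔY 3.8637
    t=0.6729 [x] (3,2)
    t=1.7082 [x] (2,2)
    t=1.8159 [y] (2,1)
    t=2.7435 [x] (1,1)
    t=3.7788 [x] (0,1) — stop
  → r_3 = 3.7788
beam 4: φ=0°, α=240°
  cosα=-0.5000 sinα=-0.8660 | (4,2) | tMaxX 1.3000 tMaxY 0.5427 | tΔX 2.0000 tΔY 1.1547
    t=0.5427 [y] (4,1)
    t=1.3000 [x] (3,1)
    t=1.6974 [y] (3,0) — stop
  → r_4 = 1.6974
beam 5: φ=45°, α=285°
  cosα=0.2588 sinα=-0.9659 | (4,2) | tMaxX 1.3523 tMaxY 0.4866 | tΔX 3.8637 tΔY 1.0353
    t=0.4866 [y] (4,1)
    t=1.3523 [x] (5,1)
    t=1.5219 [y] (5,0) — stop
  → r_5 = 1.5219
beam 6: φ=90°, α=330°
  cosα=0.8660 sinα=-0.5000 | (4,2) | tMaxX 0.4041 tMaxY 0.9400 | tΔX 1.1547 tΔY 2.0000
    t=0.4041 [x] (5,2)
    t=0.9400 [y] (5,1)
    t=1.5588 [x] (6,1) — stop
  → r_6 = 1.5588
beam 7: φ=135°, α=15°
  cosα=0.9659 sinα=0.2588 | (4,2) | tMaxX 0.3623 tMaxY 2.0478 | tΔX 1.0353 tΔY 3.8637
    t=0.3623 [x] (5,2)
    t=1.3976 [x] (6,2)
    t=2.0478 [y] (6,3)
    t=2.4329 [x] (7,3)
    t=3.4682 [x] (8,3)
    t=4.5035 [x] (9,3) — stop
  → r_7 = 4.5035

ranges = [2.5114, 4.2147, 3.7788, 1.6974, 1.5219, 1.5588, 4.5035]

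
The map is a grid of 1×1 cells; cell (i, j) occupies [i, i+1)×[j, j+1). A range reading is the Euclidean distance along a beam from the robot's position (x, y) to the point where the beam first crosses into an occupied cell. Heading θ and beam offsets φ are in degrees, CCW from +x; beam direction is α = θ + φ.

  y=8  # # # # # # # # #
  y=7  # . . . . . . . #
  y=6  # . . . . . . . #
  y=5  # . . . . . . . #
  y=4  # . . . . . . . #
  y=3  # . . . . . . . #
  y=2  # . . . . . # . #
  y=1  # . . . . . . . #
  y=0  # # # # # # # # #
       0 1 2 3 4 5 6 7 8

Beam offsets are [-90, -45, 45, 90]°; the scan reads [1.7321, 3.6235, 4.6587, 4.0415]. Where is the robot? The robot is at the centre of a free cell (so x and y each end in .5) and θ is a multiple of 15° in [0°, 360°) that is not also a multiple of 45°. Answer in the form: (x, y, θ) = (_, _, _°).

(x, y, θ) = (4.5, 3.5, 60°)

Candidates: 48 free-cell centres × 16 headings = 768 poses. Raycast each; keep the one whose scan matches to 4 dp.
  (6.5, 5.5, 240°): beam 1 = 5.0000 ≠ 1.7321 ✗
  (3.5, 1.5, 195°): beam 1 = 6.7293 ≠ 1.7321 ✗
  (1.5, 4.5, 255°): beam 1 = 0.5176 ≠ 1.7321 ✗
  (1.5, 5.5, 120°): beam 1 = 5.0000 ≠ 1.7321 ✗
  …
  (4.5, 3.5, 60°): r_1=1.7321, r_2=3.6235, r_3=4.6587, r_4=4.0415 — all match ✓
Unique over the lattice → pose = (4.5, 3.5, 60°).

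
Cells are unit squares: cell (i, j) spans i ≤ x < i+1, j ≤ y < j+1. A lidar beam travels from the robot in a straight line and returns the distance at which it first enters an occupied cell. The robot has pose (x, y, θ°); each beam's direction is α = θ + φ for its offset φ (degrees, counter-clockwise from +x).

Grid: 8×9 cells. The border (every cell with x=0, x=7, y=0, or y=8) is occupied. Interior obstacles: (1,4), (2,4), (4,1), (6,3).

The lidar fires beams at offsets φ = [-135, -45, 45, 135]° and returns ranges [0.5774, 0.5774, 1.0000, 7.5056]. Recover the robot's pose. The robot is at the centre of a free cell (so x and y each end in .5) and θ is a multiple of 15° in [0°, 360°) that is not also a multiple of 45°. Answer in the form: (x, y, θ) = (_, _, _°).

Enumerate (i+0.5, j+0.5, θ) over the 38 free cells and 16 admissible headings. For each, cast all 4 beams and compare to the given ranges.
  (4.5, 4.5, 15°): beam 1 = 4.0415 ≠ 0.5774 ✗
  (5.5, 7.5, 300°): beam 1 = 1.9319 ≠ 0.5774 ✗
  (1.5, 3.5, 120°): beam 1 = 5.6940 ≠ 0.5774 ✗
  (3.5, 3.5, 105°): beam 1 = 4.0415 ≠ 0.5774 ✗
  …
  (6.5, 7.5, 105°): r_1=0.5774, r_2=0.5774, r_3=1.0000, r_4=7.5056 — all match ✓
No second candidate reproduces the full scan.

(x, y, θ) = (6.5, 7.5, 105°)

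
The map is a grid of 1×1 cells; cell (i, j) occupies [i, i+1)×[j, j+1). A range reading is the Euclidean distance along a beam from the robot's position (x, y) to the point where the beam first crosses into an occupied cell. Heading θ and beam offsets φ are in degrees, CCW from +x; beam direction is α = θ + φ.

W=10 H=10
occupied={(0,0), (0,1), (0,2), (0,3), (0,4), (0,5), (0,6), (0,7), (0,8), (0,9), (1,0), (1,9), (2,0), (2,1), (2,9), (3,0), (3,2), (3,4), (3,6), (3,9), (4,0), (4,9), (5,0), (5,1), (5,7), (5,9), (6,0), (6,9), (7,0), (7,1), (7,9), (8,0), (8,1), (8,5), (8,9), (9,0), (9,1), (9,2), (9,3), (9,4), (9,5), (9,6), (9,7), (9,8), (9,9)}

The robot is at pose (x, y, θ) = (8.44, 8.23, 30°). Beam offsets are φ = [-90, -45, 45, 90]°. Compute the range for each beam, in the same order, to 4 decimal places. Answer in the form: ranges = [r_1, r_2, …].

ranges = [1.1200, 0.5798, 0.7972, 0.8891]

beam 1: φ=-90°, α=300°
  direction (0.5000, -0.8660); cell (8,8); t to first gridline: x 1.1200, y 0.2656 (then +2.0000 / +1.1547)
    (8,7) via y @ 0.2656
    (9,7) via x @ 1.1200  # hit
  → r_1 = 1.1200
beam 2: φ=-45°, α=345°
  direction (0.9659, -0.2588); cell (8,8); t to first gridline: x 0.5798, y 0.8887 (then +1.0353 / +3.8637)
    (9,8) via x @ 0.5798  # hit
  → r_2 = 0.5798
beam 3: φ=45°, α=75°
  direction (0.2588, 0.9659); cell (8,8); t to first gridline: x 2.1637, y 0.7972 (then +3.8637 / +1.0353)
    (8,9) via y @ 0.7972  # hit
  → r_3 = 0.7972
beam 4: φ=90°, α=120°
  direction (-0.5000, 0.8660); cell (8,8); t to first gridline: x 0.8800, y 0.8891 (then +2.0000 / +1.1547)
    (7,8) via x @ 0.8800
    (7,9) via y @ 0.8891  # hit
  → r_4 = 0.8891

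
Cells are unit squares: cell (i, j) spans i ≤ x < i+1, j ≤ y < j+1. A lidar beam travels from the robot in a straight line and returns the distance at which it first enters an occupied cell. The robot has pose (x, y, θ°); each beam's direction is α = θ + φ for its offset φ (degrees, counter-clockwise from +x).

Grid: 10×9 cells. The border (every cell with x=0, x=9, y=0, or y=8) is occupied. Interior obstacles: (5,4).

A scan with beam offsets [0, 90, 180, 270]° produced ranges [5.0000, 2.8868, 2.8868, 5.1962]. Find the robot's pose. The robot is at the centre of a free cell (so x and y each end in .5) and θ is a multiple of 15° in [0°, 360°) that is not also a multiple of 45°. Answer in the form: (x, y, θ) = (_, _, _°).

The pose lattice has 55·16 = 880 candidates. Test each by forward raycasting.
  (1.5, 6.5, 165°): beam 1 = 0.5176 ≠ 5.0000 ✗
  (5.5, 6.5, 30°): beam 1 = 3.0000 ≠ 5.0000 ✗
  (5.5, 2.5, 105°): beam 1 = 1.5529 ≠ 5.0000 ✗
  …
  (3.5, 5.5, 30°): r_1=5.0000, r_2=2.8868, r_3=2.8868, r_4=5.1962 — all match ✓
Only this pose fits every beam.

(x, y, θ) = (3.5, 5.5, 30°)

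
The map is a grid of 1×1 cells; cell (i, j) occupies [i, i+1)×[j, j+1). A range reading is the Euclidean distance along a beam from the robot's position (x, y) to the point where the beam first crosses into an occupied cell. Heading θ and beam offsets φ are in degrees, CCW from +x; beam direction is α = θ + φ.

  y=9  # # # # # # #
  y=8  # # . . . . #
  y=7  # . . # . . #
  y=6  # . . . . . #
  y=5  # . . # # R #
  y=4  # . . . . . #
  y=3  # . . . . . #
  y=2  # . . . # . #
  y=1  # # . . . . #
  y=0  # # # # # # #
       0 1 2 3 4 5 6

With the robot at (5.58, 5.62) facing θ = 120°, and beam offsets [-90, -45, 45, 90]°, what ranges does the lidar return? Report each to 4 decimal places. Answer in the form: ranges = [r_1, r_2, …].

beam 1: φ=-90°, α=30°
  direction (0.8660, 0.5000); cell (5,5); t to first gridline: x 0.4850, y 0.7600 (then +1.1547 / +2.0000)
    (6,5) via x @ 0.4850  # hit
  → r_1 = 0.4850
beam 2: φ=-45°, α=75°
  direction (0.2588, 0.9659); cell (5,5); t to first gridline: x 1.6228, y 0.3934 (then +3.8637 / +1.0353)
    (5,6) via y @ 0.3934
    (5,7) via y @ 1.4287
    (6,7) via x @ 1.6228  # hit
  → r_2 = 1.6228
beam 3: φ=45°, α=165°
  direction (-0.9659, 0.2588); cell (5,5); t to first gridline: x 0.6005, y 1.4682 (then +1.0353 / +3.8637)
    (4,5) via x @ 0.6005  # hit
  → r_3 = 0.6005
beam 4: φ=90°, α=210°
  direction (-0.8660, -0.5000); cell (5,5); t to first gridline: x 0.6697, y 1.2400 (then +1.1547 / +2.0000)
    (4,5) via x @ 0.6697  # hit
  → r_4 = 0.6697

ranges = [0.4850, 1.6228, 0.6005, 0.6697]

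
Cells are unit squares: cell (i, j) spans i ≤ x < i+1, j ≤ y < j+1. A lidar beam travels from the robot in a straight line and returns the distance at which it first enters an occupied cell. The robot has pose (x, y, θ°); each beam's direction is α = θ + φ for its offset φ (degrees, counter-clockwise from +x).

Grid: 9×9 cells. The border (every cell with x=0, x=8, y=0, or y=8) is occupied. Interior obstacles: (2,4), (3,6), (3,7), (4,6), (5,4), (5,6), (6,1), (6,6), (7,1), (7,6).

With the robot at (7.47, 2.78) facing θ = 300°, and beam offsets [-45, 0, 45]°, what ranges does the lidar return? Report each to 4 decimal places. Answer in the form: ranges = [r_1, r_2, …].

ranges = [0.8075, 0.9007, 0.5487]

beam 1: φ=-45°, α=255°
  d=(-0.2588,-0.9659)  start (7,2)  tX=1.8159 tY=0.8075  stride 1/|dx|=3.8637 1/|dy|=1.0353
    cross y-line → (7,1), t=0.8075 (wall)
  → r_1 = 0.8075
beam 2: φ=0°, α=300°
  d=(0.5000,-0.8660)  start (7,2)  tX=1.0600 tY=0.9007  stride 1/|dx|=2.0000 1/|dy|=1.1547
    cross y-line → (7,1), t=0.9007 (wall)
  → r_2 = 0.9007
beam 3: φ=45°, α=345°
  d=(0.9659,-0.2588)  start (7,2)  tX=0.5487 tY=3.0137  stride 1/|dx|=1.0353 1/|dy|=3.8637
    cross x-line → (8,2), t=0.5487 (wall)
  → r_3 = 0.5487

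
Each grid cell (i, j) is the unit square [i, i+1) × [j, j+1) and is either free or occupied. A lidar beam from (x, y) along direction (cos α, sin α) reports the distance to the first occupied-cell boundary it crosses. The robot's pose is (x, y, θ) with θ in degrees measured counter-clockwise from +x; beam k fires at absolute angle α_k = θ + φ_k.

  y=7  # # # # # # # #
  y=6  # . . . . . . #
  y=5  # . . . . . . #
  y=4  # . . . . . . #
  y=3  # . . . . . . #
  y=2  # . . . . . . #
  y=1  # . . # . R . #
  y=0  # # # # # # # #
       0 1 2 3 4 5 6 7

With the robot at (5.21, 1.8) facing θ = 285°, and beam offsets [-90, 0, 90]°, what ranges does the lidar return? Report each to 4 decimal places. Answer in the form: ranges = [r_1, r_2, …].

beam 1: φ=-90°, α=195°
  d=(-0.9659,-0.2588)  start (5,1)  tX=0.2174 tY=3.0910  stride 1/|dx|=1.0353 1/|dy|=3.8637
    cross x-line → (4,1), t=0.2174
    cross x-line → (3,1), t=1.2527 (wall)
  → r_1 = 1.2527
beam 2: φ=0°, α=285°
  d=(0.2588,-0.9659)  start (5,1)  tX=3.0523 tY=0.8282  stride 1/|dx|=3.8637 1/|dy|=1.0353
    cross y-line → (5,0), t=0.8282 (wall)
  → r_2 = 0.8282
beam 3: φ=90°, α=15°
  d=(0.9659,0.2588)  start (5,1)  tX=0.8179 tY=0.7727  stride 1/|dx|=1.0353 1/|dy|=3.8637
    cross y-line → (5,2), t=0.7727
    cross x-line → (6,2), t=0.8179
    cross x-line → (7,2), t=1.8531 (wall)
  → r_3 = 1.8531

ranges = [1.2527, 0.8282, 1.8531]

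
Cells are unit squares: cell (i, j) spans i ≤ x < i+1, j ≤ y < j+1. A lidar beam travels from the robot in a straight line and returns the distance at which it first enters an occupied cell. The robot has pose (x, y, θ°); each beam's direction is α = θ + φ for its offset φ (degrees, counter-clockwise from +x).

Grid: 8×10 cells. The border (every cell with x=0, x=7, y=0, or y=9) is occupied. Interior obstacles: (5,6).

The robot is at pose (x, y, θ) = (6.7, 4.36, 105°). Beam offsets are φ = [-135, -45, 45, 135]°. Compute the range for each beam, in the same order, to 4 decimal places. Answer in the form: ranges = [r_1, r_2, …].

beam 1: φ=-135°, α=330°
  cosα=0.8660 sinα=-0.5000 | (6,4) | tMaxX 0.3464 tMaxY 0.7200 | tΔX 1.1547 tΔY 2.0000
    t=0.3464 [x] (7,4) — stop
  → r_1 = 0.3464
beam 2: φ=-45°, α=60°
  cosα=0.5000 sinα=0.8660 | (6,4) | tMaxX 0.6000 tMaxY 0.7390 | tΔX 2.0000 tΔY 1.1547
    t=0.6000 [x] (7,4) — stop
  → r_2 = 0.6000
beam 3: φ=45°, α=150°
  cosα=-0.8660 sinα=0.5000 | (6,4) | tMaxX 0.8083 tMaxY 1.2800 | tΔX 1.1547 tΔY 2.0000
    t=0.8083 [x] (5,4)
    t=1.2800 [y] (5,5)
    t=1.9630 [x] (4,5)
    t=3.1177 [x] (3,5)
    t=3.2800 [y] (3,6)
    t=4.2724 [x] (2,6)
    t=5.2800 [y] (2,7)
    t=5.4271 [x] (1,7)
    t=6.5818 [x] (0,7) — stop
  → r_3 = 6.5818
beam 4: φ=135°, α=240°
  cosα=-0.5000 sinα=-0.8660 | (6,4) | tMaxX 1.4000 tMaxY 0.4157 | tΔX 2.0000 tΔY 1.1547
    t=0.4157 [y] (6,3)
    t=1.4000 [x] (5,3)
    t=1.5704 [y] (5,2)
    t=2.7251 [y] (5,1)
    t=3.4000 [x] (4,1)
    t=3.8798 [y] (4,0) — stop
  → r_4 = 3.8798

ranges = [0.3464, 0.6000, 6.5818, 3.8798]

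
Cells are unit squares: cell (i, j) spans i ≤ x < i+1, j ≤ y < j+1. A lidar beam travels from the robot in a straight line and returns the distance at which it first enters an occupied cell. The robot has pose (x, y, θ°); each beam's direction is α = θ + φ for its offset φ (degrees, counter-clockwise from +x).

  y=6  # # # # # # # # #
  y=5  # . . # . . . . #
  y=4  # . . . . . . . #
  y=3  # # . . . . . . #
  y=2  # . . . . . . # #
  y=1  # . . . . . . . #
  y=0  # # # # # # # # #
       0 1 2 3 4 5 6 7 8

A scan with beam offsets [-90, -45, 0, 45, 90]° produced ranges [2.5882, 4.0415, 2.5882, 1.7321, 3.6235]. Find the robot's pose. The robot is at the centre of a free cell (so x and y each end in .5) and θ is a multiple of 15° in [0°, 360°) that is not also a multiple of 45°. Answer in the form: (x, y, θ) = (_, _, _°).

(x, y, θ) = (4.5, 3.5, 75°)

The pose lattice has 32·16 = 512 candidates. Test each by forward raycasting.
  (1.5, 2.5, 330°): beam 1 = 1.0000 ≠ 2.5882 ✗
  (2.5, 4.5, 285°): beam 1 = 1.5529 ≠ 2.5882 ✗
  (5.5, 2.5, 150°): beam 1 = 4.0415 ≠ 2.5882 ✗
  (1.5, 5.5, 30°): beam 1 = 5.1962 ≠ 2.5882 ✗
  …
  (4.5, 3.5, 75°): r_1=2.5882, r_2=4.0415, r_3=2.5882, r_4=1.7321, r_5=3.6235 — all match ✓
Unique over the lattice → pose = (4.5, 3.5, 75°).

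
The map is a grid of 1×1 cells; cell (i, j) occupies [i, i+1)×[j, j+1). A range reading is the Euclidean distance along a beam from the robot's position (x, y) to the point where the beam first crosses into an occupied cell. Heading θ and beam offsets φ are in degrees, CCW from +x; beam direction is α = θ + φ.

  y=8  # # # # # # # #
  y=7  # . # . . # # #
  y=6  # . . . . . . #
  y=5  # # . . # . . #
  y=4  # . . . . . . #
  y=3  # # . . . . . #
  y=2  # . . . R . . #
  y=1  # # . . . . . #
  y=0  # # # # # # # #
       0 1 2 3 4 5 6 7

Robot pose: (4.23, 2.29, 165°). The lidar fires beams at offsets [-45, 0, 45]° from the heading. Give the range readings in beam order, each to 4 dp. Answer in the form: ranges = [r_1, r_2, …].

ranges = [6.4600, 2.7432, 2.5750]

beam 1: φ=-45°, α=120°
  cosα=-0.5000 sinα=0.8660 | (4,2) | tMaxX 0.4600 tMaxY 0.8198 | tΔX 2.0000 tΔY 1.1547
    t=0.4600 [x] (3,2)
    t=0.8198 [y] (3,3)
    t=1.9745 [y] (3,4)
    t=2.4600 [x] (2,4)
    t=3.1292 [y] (2,5)
    t=4.2839 [y] (2,6)
    t=4.4600 [x] (1,6)
    t=5.4386 [y] (1,7)
    t=6.4600 [x] (0,7) — stop
  → r_1 = 6.4600
beam 2: φ=0°, α=165°
  cosα=-0.9659 sinα=0.2588 | (4,2) | tMaxX 0.2381 tMaxY 2.7432 | tΔX 1.0353 tΔY 3.8637
    t=0.2381 [x] (3,2)
    t=1.2734 [x] (2,2)
    t=2.3087 [x] (1,2)
    t=2.7432 [y] (1,3) — stop
  → r_2 = 2.7432
beam 3: φ=45°, α=210°
  cosα=-0.8660 sinα=-0.5000 | (4,2) | tMaxX 0.2656 tMaxY 0.5800 | tΔX 1.1547 tΔY 2.0000
    t=0.2656 [x] (3,2)
    t=0.5800 [y] (3,1)
    t=1.4203 [x] (2,1)
    t=2.5750 [x] (1,1) — stop
  → r_3 = 2.5750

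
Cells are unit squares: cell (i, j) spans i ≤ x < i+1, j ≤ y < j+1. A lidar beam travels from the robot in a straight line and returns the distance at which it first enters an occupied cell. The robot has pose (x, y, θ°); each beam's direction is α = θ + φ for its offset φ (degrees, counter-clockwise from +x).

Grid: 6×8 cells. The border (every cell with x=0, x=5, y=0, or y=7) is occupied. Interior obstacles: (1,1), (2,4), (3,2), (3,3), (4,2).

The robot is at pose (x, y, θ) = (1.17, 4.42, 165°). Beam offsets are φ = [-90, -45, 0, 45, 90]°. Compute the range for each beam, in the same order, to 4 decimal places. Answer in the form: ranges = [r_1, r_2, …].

ranges = [2.6710, 0.3400, 0.1760, 0.1963, 0.6568]

beam 1: φ=-90°, α=75°
  cosα=0.2588 sinα=0.9659 | (1,4) | tMaxX 3.2069 tMaxY 0.6005 | tΔX 3.8637 tΔY 1.0353
    t=0.6005 [y] (1,5)
    t=1.6357 [y] (1,6)
    t=2.6710 [y] (1,7) — stop
  → r_1 = 2.6710
beam 2: φ=-45°, α=120°
  cosα=-0.5000 sinα=0.8660 | (1,4) | tMaxX 0.3400 tMaxY 0.6697 | tΔX 2.0000 tΔY 1.1547
    t=0.3400 [x] (0,4) — stop
  → r_2 = 0.3400
beam 3: φ=0°, α=165°
  cosα=-0.9659 sinα=0.2588 | (1,4) | tMaxX 0.1760 tMaxY 2.2409 | tΔX 1.0353 tΔY 3.8637
    t=0.1760 [x] (0,4) — stop
  → r_3 = 0.1760
beam 4: φ=45°, α=210°
  cosα=-0.8660 sinα=-0.5000 | (1,4) | tMaxX 0.1963 tMaxY 0.8400 | tΔX 1.1547 tΔY 2.0000
    t=0.1963 [x] (0,4) — stop
  → r_4 = 0.1963
beam 5: φ=90°, α=255°
  cosα=-0.2588 sinα=-0.9659 | (1,4) | tMaxX 0.6568 tMaxY 0.4348 | tΔX 3.8637 tΔY 1.0353
    t=0.4348 [y] (1,3)
    t=0.6568 [x] (0,3) — stop
  → r_5 = 0.6568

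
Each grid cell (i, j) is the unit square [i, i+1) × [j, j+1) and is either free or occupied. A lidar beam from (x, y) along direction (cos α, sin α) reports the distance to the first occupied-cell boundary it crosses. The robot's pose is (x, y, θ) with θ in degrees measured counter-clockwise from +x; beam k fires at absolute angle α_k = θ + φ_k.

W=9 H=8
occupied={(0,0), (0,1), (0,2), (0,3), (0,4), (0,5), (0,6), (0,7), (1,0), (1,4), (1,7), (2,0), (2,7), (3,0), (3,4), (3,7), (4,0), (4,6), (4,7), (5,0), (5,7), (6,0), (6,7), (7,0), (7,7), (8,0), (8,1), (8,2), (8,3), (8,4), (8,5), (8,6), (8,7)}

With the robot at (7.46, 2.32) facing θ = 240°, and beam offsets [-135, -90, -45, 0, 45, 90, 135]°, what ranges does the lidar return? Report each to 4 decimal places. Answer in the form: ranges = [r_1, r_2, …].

beam 1: φ=-135°, α=105°
  direction (-0.2588, 0.9659); cell (7,2); t to first gridline: x 1.7773, y 0.7040 (then +3.8637 / +1.0353)
    (7,3) via y @ 0.7040
    (7,4) via y @ 1.7393
    (6,4) via x @ 1.7773
    (6,5) via y @ 2.7745
    (6,6) via y @ 3.8098
    (6,7) via y @ 4.8451  # hit
  → r_1 = 4.8451
beam 2: φ=-90°, α=150°
  direction (-0.8660, 0.5000); cell (7,2); t to first gridline: x 0.5312, y 1.3600 (then +1.1547 / +2.0000)
    (6,2) via x @ 0.5312
    (6,3) via y @ 1.3600
    (5,3) via x @ 1.6859
    (4,3) via x @ 2.8406
    (4,4) via y @ 3.3600
    (3,4) via x @ 3.9953  # hit
  → r_2 = 3.9953
beam 3: φ=-45°, α=195°
  direction (-0.9659, -0.2588); cell (7,2); t to first gridline: x 0.4762, y 1.2364 (then +1.0353 / +3.8637)
    (6,2) via x @ 0.4762
    (6,1) via y @ 1.2364
    (5,1) via x @ 1.5115
    (4,1) via x @ 2.5468
    (3,1) via x @ 3.5821
    (2,1) via x @ 4.6173
    (2,0) via y @ 5.1001  # hit
  → r_3 = 5.1001
beam 4: φ=0°, α=240°
  direction (-0.5000, -0.8660); cell (7,2); t to first gridline: x 0.9200, y 0.3695 (then +2.0000 / +1.1547)
    (7,1) via y @ 0.3695
    (6,1) via x @ 0.9200
    (6,0) via y @ 1.5242  # hit
  → r_4 = 1.5242
beam 5: φ=45°, α=285°
  direction (0.2588, -0.9659); cell (7,2); t to first gridline: x 2.0864, y 0.3313 (then +3.8637 / +1.0353)
    (7,1) via y @ 0.3313
    (7,0) via y @ 1.3666  # hit
  → r_5 = 1.3666
beam 6: φ=90°, α=330°
  direction (0.8660, -0.5000); cell (7,2); t to first gridline: x 0.6235, y 0.6400 (then +1.1547 / +2.0000)
    (8,2) via x @ 0.6235  # hit
  → r_6 = 0.6235
beam 7: φ=135°, α=15°
  direction (0.9659, 0.2588); cell (7,2); t to first gridline: x 0.5590, y 2.6273 (then +1.0353 / +3.8637)
    (8,2) via x @ 0.5590  # hit
  → r_7 = 0.5590

ranges = [4.8451, 3.9953, 5.1001, 1.5242, 1.3666, 0.6235, 0.5590]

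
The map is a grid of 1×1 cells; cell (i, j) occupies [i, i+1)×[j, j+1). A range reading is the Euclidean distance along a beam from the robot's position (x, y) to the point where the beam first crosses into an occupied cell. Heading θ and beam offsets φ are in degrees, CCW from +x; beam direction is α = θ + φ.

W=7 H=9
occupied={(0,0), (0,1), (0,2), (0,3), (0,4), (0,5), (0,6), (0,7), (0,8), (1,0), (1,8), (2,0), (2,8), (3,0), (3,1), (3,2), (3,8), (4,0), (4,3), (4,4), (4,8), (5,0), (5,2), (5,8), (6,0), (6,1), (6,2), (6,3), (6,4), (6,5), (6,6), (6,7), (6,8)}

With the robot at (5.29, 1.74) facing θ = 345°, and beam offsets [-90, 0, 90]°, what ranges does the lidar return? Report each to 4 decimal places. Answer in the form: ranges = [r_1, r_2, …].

beam 1: φ=-90°, α=255°
  cosα=-0.2588 sinα=-0.9659 | (5,1) | tMaxX 1.1205 tMaxY 0.7661 | tΔX 3.8637 tΔY 1.0353
    t=0.7661 [y] (5,0) — stop
  → r_1 = 0.7661
beam 2: φ=0°, α=345°
  cosα=0.9659 sinα=-0.2588 | (5,1) | tMaxX 0.7350 tMaxY 2.8591 | tΔX 1.0353 tΔY 3.8637
    t=0.7350 [x] (6,1) — stop
  → r_2 = 0.7350
beam 3: φ=90°, α=75°
  cosα=0.2588 sinα=0.9659 | (5,1) | tMaxX 2.7432 tMaxY 0.2692 | tΔX 3.8637 tΔY 1.0353
    t=0.2692 [y] (5,2) — stop
  → r_3 = 0.2692

ranges = [0.7661, 0.7350, 0.2692]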